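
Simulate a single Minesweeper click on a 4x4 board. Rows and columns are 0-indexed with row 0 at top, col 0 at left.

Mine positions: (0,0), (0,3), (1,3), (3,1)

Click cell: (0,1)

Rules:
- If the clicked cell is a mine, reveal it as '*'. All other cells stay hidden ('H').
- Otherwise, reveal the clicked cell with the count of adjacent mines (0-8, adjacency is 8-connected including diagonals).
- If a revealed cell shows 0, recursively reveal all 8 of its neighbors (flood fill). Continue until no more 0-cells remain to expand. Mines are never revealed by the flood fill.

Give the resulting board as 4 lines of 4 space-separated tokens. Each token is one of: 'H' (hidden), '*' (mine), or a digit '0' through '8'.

H 1 H H
H H H H
H H H H
H H H H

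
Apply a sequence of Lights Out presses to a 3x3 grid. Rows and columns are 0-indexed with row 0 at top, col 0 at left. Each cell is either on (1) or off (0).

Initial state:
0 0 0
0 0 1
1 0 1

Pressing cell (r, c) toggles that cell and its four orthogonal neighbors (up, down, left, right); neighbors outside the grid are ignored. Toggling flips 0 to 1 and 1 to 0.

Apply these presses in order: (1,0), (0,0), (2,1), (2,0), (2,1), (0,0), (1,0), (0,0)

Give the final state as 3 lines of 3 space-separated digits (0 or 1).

Answer: 1 1 0
0 0 1
0 1 1

Derivation:
After press 1 at (1,0):
1 0 0
1 1 1
0 0 1

After press 2 at (0,0):
0 1 0
0 1 1
0 0 1

After press 3 at (2,1):
0 1 0
0 0 1
1 1 0

After press 4 at (2,0):
0 1 0
1 0 1
0 0 0

After press 5 at (2,1):
0 1 0
1 1 1
1 1 1

After press 6 at (0,0):
1 0 0
0 1 1
1 1 1

After press 7 at (1,0):
0 0 0
1 0 1
0 1 1

After press 8 at (0,0):
1 1 0
0 0 1
0 1 1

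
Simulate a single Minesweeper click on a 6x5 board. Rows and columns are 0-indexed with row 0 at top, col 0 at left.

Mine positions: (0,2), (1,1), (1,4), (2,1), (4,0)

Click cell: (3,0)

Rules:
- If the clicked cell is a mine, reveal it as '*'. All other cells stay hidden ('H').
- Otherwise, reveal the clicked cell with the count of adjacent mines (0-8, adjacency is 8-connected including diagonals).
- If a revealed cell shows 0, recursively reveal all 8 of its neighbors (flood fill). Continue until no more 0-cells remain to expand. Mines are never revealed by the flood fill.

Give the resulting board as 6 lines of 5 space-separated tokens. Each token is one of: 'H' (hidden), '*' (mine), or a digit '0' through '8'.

H H H H H
H H H H H
H H H H H
2 H H H H
H H H H H
H H H H H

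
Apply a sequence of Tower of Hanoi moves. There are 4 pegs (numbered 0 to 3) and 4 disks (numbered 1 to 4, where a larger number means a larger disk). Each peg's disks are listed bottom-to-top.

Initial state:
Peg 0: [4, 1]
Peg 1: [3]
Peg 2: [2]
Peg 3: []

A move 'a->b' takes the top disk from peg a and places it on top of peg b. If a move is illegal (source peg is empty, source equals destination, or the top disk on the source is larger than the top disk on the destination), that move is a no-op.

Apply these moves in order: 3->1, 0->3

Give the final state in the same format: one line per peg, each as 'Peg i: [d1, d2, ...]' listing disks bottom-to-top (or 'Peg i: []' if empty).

Answer: Peg 0: [4]
Peg 1: [3]
Peg 2: [2]
Peg 3: [1]

Derivation:
After move 1 (3->1):
Peg 0: [4, 1]
Peg 1: [3]
Peg 2: [2]
Peg 3: []

After move 2 (0->3):
Peg 0: [4]
Peg 1: [3]
Peg 2: [2]
Peg 3: [1]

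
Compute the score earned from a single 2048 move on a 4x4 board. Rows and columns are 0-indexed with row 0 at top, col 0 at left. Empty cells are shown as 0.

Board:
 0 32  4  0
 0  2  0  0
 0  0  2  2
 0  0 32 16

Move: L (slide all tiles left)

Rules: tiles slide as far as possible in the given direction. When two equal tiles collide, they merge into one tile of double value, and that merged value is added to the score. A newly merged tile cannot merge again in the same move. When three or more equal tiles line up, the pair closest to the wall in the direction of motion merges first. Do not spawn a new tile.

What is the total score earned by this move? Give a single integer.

Slide left:
row 0: [0, 32, 4, 0] -> [32, 4, 0, 0]  score +0 (running 0)
row 1: [0, 2, 0, 0] -> [2, 0, 0, 0]  score +0 (running 0)
row 2: [0, 0, 2, 2] -> [4, 0, 0, 0]  score +4 (running 4)
row 3: [0, 0, 32, 16] -> [32, 16, 0, 0]  score +0 (running 4)
Board after move:
32  4  0  0
 2  0  0  0
 4  0  0  0
32 16  0  0

Answer: 4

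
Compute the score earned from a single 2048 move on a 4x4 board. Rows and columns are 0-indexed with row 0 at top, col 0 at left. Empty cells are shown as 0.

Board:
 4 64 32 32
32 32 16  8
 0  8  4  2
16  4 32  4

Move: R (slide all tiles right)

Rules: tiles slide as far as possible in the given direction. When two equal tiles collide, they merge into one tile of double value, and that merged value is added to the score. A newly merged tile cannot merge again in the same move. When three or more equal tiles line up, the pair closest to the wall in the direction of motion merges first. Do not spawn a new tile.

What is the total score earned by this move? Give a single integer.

Slide right:
row 0: [4, 64, 32, 32] -> [0, 4, 64, 64]  score +64 (running 64)
row 1: [32, 32, 16, 8] -> [0, 64, 16, 8]  score +64 (running 128)
row 2: [0, 8, 4, 2] -> [0, 8, 4, 2]  score +0 (running 128)
row 3: [16, 4, 32, 4] -> [16, 4, 32, 4]  score +0 (running 128)
Board after move:
 0  4 64 64
 0 64 16  8
 0  8  4  2
16  4 32  4

Answer: 128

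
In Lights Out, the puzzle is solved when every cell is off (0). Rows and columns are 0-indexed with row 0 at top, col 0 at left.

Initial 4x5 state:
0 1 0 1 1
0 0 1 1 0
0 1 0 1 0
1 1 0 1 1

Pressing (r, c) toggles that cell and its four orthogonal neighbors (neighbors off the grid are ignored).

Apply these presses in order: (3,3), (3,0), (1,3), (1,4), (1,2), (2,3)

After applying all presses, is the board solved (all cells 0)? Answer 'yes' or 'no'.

Answer: no

Derivation:
After press 1 at (3,3):
0 1 0 1 1
0 0 1 1 0
0 1 0 0 0
1 1 1 0 0

After press 2 at (3,0):
0 1 0 1 1
0 0 1 1 0
1 1 0 0 0
0 0 1 0 0

After press 3 at (1,3):
0 1 0 0 1
0 0 0 0 1
1 1 0 1 0
0 0 1 0 0

After press 4 at (1,4):
0 1 0 0 0
0 0 0 1 0
1 1 0 1 1
0 0 1 0 0

After press 5 at (1,2):
0 1 1 0 0
0 1 1 0 0
1 1 1 1 1
0 0 1 0 0

After press 6 at (2,3):
0 1 1 0 0
0 1 1 1 0
1 1 0 0 0
0 0 1 1 0

Lights still on: 9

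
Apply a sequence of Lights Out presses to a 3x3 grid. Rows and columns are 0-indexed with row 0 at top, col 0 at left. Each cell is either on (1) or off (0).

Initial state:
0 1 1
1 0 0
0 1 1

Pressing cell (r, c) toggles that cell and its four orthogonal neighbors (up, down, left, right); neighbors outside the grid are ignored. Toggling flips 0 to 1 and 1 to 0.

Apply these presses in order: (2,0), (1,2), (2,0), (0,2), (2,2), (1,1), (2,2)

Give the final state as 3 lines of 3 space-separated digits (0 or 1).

After press 1 at (2,0):
0 1 1
0 0 0
1 0 1

After press 2 at (1,2):
0 1 0
0 1 1
1 0 0

After press 3 at (2,0):
0 1 0
1 1 1
0 1 0

After press 4 at (0,2):
0 0 1
1 1 0
0 1 0

After press 5 at (2,2):
0 0 1
1 1 1
0 0 1

After press 6 at (1,1):
0 1 1
0 0 0
0 1 1

After press 7 at (2,2):
0 1 1
0 0 1
0 0 0

Answer: 0 1 1
0 0 1
0 0 0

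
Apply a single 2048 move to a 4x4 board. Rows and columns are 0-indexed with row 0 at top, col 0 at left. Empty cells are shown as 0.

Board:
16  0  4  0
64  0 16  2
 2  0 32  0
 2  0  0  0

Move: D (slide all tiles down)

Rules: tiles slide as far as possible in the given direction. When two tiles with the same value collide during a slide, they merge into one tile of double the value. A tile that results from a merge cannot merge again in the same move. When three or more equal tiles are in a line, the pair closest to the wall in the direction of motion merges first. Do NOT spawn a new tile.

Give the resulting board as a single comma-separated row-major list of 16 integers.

Slide down:
col 0: [16, 64, 2, 2] -> [0, 16, 64, 4]
col 1: [0, 0, 0, 0] -> [0, 0, 0, 0]
col 2: [4, 16, 32, 0] -> [0, 4, 16, 32]
col 3: [0, 2, 0, 0] -> [0, 0, 0, 2]

Answer: 0, 0, 0, 0, 16, 0, 4, 0, 64, 0, 16, 0, 4, 0, 32, 2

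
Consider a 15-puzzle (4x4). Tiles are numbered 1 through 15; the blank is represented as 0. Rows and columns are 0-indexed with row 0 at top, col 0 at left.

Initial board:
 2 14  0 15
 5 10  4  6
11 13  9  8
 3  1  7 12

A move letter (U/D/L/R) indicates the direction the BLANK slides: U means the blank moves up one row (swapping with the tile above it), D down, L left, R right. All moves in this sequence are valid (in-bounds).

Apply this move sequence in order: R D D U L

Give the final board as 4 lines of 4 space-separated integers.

Answer:  2 14 15  6
 5 10  0  4
11 13  9  8
 3  1  7 12

Derivation:
After move 1 (R):
 2 14 15  0
 5 10  4  6
11 13  9  8
 3  1  7 12

After move 2 (D):
 2 14 15  6
 5 10  4  0
11 13  9  8
 3  1  7 12

After move 3 (D):
 2 14 15  6
 5 10  4  8
11 13  9  0
 3  1  7 12

After move 4 (U):
 2 14 15  6
 5 10  4  0
11 13  9  8
 3  1  7 12

After move 5 (L):
 2 14 15  6
 5 10  0  4
11 13  9  8
 3  1  7 12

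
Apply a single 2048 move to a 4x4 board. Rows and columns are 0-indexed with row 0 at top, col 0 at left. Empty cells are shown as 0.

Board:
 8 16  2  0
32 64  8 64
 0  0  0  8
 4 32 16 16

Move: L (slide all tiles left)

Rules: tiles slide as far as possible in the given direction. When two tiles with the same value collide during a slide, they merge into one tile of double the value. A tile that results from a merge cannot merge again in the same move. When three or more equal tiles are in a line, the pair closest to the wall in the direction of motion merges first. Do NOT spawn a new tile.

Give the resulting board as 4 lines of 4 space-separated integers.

Slide left:
row 0: [8, 16, 2, 0] -> [8, 16, 2, 0]
row 1: [32, 64, 8, 64] -> [32, 64, 8, 64]
row 2: [0, 0, 0, 8] -> [8, 0, 0, 0]
row 3: [4, 32, 16, 16] -> [4, 32, 32, 0]

Answer:  8 16  2  0
32 64  8 64
 8  0  0  0
 4 32 32  0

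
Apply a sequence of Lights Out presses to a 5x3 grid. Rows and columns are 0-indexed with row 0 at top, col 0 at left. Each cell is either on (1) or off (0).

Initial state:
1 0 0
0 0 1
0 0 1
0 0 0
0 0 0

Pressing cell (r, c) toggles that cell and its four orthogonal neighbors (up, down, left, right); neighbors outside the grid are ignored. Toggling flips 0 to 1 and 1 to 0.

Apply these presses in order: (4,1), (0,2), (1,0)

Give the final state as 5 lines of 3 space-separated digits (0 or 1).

After press 1 at (4,1):
1 0 0
0 0 1
0 0 1
0 1 0
1 1 1

After press 2 at (0,2):
1 1 1
0 0 0
0 0 1
0 1 0
1 1 1

After press 3 at (1,0):
0 1 1
1 1 0
1 0 1
0 1 0
1 1 1

Answer: 0 1 1
1 1 0
1 0 1
0 1 0
1 1 1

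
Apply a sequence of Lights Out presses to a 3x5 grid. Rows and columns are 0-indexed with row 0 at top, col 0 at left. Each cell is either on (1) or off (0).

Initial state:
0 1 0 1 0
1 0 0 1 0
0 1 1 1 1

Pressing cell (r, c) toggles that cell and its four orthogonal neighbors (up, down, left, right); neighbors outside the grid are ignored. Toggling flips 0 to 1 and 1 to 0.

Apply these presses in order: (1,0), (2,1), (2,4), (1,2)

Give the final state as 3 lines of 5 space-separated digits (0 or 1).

Answer: 1 1 1 1 0
0 1 1 0 1
0 0 1 0 0

Derivation:
After press 1 at (1,0):
1 1 0 1 0
0 1 0 1 0
1 1 1 1 1

After press 2 at (2,1):
1 1 0 1 0
0 0 0 1 0
0 0 0 1 1

After press 3 at (2,4):
1 1 0 1 0
0 0 0 1 1
0 0 0 0 0

After press 4 at (1,2):
1 1 1 1 0
0 1 1 0 1
0 0 1 0 0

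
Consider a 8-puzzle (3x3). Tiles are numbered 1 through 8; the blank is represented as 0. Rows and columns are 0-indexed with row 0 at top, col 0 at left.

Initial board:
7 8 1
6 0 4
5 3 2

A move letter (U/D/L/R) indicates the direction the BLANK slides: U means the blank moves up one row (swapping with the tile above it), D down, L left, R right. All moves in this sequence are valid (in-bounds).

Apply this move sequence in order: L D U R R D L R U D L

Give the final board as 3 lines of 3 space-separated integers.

After move 1 (L):
7 8 1
0 6 4
5 3 2

After move 2 (D):
7 8 1
5 6 4
0 3 2

After move 3 (U):
7 8 1
0 6 4
5 3 2

After move 4 (R):
7 8 1
6 0 4
5 3 2

After move 5 (R):
7 8 1
6 4 0
5 3 2

After move 6 (D):
7 8 1
6 4 2
5 3 0

After move 7 (L):
7 8 1
6 4 2
5 0 3

After move 8 (R):
7 8 1
6 4 2
5 3 0

After move 9 (U):
7 8 1
6 4 0
5 3 2

After move 10 (D):
7 8 1
6 4 2
5 3 0

After move 11 (L):
7 8 1
6 4 2
5 0 3

Answer: 7 8 1
6 4 2
5 0 3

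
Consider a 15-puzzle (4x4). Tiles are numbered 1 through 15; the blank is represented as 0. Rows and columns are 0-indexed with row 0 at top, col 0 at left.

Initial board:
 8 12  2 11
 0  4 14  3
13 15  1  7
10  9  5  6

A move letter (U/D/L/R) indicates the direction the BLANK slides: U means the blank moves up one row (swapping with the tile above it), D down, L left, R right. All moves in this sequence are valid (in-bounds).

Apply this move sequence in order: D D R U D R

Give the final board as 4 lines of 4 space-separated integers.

Answer:  8 12  2 11
13  4 14  3
10 15  1  7
 9  5  0  6

Derivation:
After move 1 (D):
 8 12  2 11
13  4 14  3
 0 15  1  7
10  9  5  6

After move 2 (D):
 8 12  2 11
13  4 14  3
10 15  1  7
 0  9  5  6

After move 3 (R):
 8 12  2 11
13  4 14  3
10 15  1  7
 9  0  5  6

After move 4 (U):
 8 12  2 11
13  4 14  3
10  0  1  7
 9 15  5  6

After move 5 (D):
 8 12  2 11
13  4 14  3
10 15  1  7
 9  0  5  6

After move 6 (R):
 8 12  2 11
13  4 14  3
10 15  1  7
 9  5  0  6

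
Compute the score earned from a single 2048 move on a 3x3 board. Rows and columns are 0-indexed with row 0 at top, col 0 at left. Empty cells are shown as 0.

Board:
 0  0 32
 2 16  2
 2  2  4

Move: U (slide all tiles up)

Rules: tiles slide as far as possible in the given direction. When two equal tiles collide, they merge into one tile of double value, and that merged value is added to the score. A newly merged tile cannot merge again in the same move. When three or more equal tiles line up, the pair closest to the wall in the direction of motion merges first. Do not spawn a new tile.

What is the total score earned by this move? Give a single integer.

Slide up:
col 0: [0, 2, 2] -> [4, 0, 0]  score +4 (running 4)
col 1: [0, 16, 2] -> [16, 2, 0]  score +0 (running 4)
col 2: [32, 2, 4] -> [32, 2, 4]  score +0 (running 4)
Board after move:
 4 16 32
 0  2  2
 0  0  4

Answer: 4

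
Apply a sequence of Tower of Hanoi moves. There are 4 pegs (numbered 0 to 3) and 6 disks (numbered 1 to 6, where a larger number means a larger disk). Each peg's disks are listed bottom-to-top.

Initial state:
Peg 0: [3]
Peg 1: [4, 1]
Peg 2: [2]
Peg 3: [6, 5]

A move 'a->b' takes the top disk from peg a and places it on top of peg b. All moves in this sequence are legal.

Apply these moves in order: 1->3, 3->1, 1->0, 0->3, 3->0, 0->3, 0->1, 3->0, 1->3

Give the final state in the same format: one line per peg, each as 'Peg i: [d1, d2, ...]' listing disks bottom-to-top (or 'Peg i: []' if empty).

Answer: Peg 0: [1]
Peg 1: [4]
Peg 2: [2]
Peg 3: [6, 5, 3]

Derivation:
After move 1 (1->3):
Peg 0: [3]
Peg 1: [4]
Peg 2: [2]
Peg 3: [6, 5, 1]

After move 2 (3->1):
Peg 0: [3]
Peg 1: [4, 1]
Peg 2: [2]
Peg 3: [6, 5]

After move 3 (1->0):
Peg 0: [3, 1]
Peg 1: [4]
Peg 2: [2]
Peg 3: [6, 5]

After move 4 (0->3):
Peg 0: [3]
Peg 1: [4]
Peg 2: [2]
Peg 3: [6, 5, 1]

After move 5 (3->0):
Peg 0: [3, 1]
Peg 1: [4]
Peg 2: [2]
Peg 3: [6, 5]

After move 6 (0->3):
Peg 0: [3]
Peg 1: [4]
Peg 2: [2]
Peg 3: [6, 5, 1]

After move 7 (0->1):
Peg 0: []
Peg 1: [4, 3]
Peg 2: [2]
Peg 3: [6, 5, 1]

After move 8 (3->0):
Peg 0: [1]
Peg 1: [4, 3]
Peg 2: [2]
Peg 3: [6, 5]

After move 9 (1->3):
Peg 0: [1]
Peg 1: [4]
Peg 2: [2]
Peg 3: [6, 5, 3]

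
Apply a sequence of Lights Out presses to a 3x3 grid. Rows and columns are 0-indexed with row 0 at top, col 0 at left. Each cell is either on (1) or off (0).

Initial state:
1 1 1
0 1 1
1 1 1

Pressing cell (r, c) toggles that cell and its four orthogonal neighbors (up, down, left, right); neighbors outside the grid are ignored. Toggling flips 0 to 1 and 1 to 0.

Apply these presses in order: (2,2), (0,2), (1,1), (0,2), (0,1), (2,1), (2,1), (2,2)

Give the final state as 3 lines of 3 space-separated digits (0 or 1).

Answer: 0 1 0
1 1 0
1 0 1

Derivation:
After press 1 at (2,2):
1 1 1
0 1 0
1 0 0

After press 2 at (0,2):
1 0 0
0 1 1
1 0 0

After press 3 at (1,1):
1 1 0
1 0 0
1 1 0

After press 4 at (0,2):
1 0 1
1 0 1
1 1 0

After press 5 at (0,1):
0 1 0
1 1 1
1 1 0

After press 6 at (2,1):
0 1 0
1 0 1
0 0 1

After press 7 at (2,1):
0 1 0
1 1 1
1 1 0

After press 8 at (2,2):
0 1 0
1 1 0
1 0 1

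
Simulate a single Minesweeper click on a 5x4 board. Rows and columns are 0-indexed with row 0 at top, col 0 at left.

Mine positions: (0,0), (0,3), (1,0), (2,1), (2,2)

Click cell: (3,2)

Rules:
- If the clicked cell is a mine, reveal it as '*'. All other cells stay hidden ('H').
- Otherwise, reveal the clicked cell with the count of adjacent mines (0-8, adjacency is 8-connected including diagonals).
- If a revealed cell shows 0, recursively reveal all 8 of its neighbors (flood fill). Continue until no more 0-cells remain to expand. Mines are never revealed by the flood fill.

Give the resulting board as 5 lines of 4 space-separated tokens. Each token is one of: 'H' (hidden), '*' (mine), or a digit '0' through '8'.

H H H H
H H H H
H H H H
H H 2 H
H H H H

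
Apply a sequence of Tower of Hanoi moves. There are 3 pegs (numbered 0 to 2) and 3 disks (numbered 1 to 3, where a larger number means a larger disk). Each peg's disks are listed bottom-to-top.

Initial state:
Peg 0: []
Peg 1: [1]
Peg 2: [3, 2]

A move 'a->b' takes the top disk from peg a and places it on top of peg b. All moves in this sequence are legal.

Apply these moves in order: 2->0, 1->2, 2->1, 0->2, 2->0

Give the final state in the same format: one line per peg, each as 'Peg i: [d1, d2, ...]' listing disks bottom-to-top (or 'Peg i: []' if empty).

Answer: Peg 0: [2]
Peg 1: [1]
Peg 2: [3]

Derivation:
After move 1 (2->0):
Peg 0: [2]
Peg 1: [1]
Peg 2: [3]

After move 2 (1->2):
Peg 0: [2]
Peg 1: []
Peg 2: [3, 1]

After move 3 (2->1):
Peg 0: [2]
Peg 1: [1]
Peg 2: [3]

After move 4 (0->2):
Peg 0: []
Peg 1: [1]
Peg 2: [3, 2]

After move 5 (2->0):
Peg 0: [2]
Peg 1: [1]
Peg 2: [3]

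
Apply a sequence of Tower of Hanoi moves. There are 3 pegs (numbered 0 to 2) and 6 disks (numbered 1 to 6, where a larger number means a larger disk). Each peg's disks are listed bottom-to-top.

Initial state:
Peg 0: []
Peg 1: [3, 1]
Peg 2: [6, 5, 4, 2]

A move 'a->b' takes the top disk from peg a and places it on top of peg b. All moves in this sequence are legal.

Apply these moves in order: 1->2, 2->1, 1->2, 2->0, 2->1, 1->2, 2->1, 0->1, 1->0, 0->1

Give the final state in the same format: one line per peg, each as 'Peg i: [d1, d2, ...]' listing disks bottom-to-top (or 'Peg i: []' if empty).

Answer: Peg 0: []
Peg 1: [3, 2, 1]
Peg 2: [6, 5, 4]

Derivation:
After move 1 (1->2):
Peg 0: []
Peg 1: [3]
Peg 2: [6, 5, 4, 2, 1]

After move 2 (2->1):
Peg 0: []
Peg 1: [3, 1]
Peg 2: [6, 5, 4, 2]

After move 3 (1->2):
Peg 0: []
Peg 1: [3]
Peg 2: [6, 5, 4, 2, 1]

After move 4 (2->0):
Peg 0: [1]
Peg 1: [3]
Peg 2: [6, 5, 4, 2]

After move 5 (2->1):
Peg 0: [1]
Peg 1: [3, 2]
Peg 2: [6, 5, 4]

After move 6 (1->2):
Peg 0: [1]
Peg 1: [3]
Peg 2: [6, 5, 4, 2]

After move 7 (2->1):
Peg 0: [1]
Peg 1: [3, 2]
Peg 2: [6, 5, 4]

After move 8 (0->1):
Peg 0: []
Peg 1: [3, 2, 1]
Peg 2: [6, 5, 4]

After move 9 (1->0):
Peg 0: [1]
Peg 1: [3, 2]
Peg 2: [6, 5, 4]

After move 10 (0->1):
Peg 0: []
Peg 1: [3, 2, 1]
Peg 2: [6, 5, 4]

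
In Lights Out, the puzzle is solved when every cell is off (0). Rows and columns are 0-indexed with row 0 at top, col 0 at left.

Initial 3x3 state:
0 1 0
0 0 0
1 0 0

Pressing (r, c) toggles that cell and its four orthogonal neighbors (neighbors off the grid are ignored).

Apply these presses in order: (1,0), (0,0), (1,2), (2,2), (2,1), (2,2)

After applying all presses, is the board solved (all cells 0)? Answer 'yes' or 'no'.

Answer: no

Derivation:
After press 1 at (1,0):
1 1 0
1 1 0
0 0 0

After press 2 at (0,0):
0 0 0
0 1 0
0 0 0

After press 3 at (1,2):
0 0 1
0 0 1
0 0 1

After press 4 at (2,2):
0 0 1
0 0 0
0 1 0

After press 5 at (2,1):
0 0 1
0 1 0
1 0 1

After press 6 at (2,2):
0 0 1
0 1 1
1 1 0

Lights still on: 5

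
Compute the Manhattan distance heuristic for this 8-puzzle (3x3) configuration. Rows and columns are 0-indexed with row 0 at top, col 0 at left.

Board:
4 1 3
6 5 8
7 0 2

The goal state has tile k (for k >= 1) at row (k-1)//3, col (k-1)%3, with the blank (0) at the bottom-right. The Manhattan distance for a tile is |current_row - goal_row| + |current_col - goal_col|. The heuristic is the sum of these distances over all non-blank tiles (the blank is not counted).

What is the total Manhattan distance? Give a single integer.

Tile 4: at (0,0), goal (1,0), distance |0-1|+|0-0| = 1
Tile 1: at (0,1), goal (0,0), distance |0-0|+|1-0| = 1
Tile 3: at (0,2), goal (0,2), distance |0-0|+|2-2| = 0
Tile 6: at (1,0), goal (1,2), distance |1-1|+|0-2| = 2
Tile 5: at (1,1), goal (1,1), distance |1-1|+|1-1| = 0
Tile 8: at (1,2), goal (2,1), distance |1-2|+|2-1| = 2
Tile 7: at (2,0), goal (2,0), distance |2-2|+|0-0| = 0
Tile 2: at (2,2), goal (0,1), distance |2-0|+|2-1| = 3
Sum: 1 + 1 + 0 + 2 + 0 + 2 + 0 + 3 = 9

Answer: 9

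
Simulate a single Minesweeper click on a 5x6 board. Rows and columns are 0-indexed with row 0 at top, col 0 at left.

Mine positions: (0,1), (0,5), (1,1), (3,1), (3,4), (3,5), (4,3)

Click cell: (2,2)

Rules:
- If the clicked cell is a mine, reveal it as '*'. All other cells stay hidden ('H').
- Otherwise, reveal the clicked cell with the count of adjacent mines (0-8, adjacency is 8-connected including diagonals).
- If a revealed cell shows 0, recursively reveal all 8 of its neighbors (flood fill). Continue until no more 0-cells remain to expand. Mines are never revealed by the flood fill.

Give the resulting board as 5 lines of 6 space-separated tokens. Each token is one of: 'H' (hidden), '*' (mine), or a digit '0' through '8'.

H H H H H H
H H H H H H
H H 2 H H H
H H H H H H
H H H H H H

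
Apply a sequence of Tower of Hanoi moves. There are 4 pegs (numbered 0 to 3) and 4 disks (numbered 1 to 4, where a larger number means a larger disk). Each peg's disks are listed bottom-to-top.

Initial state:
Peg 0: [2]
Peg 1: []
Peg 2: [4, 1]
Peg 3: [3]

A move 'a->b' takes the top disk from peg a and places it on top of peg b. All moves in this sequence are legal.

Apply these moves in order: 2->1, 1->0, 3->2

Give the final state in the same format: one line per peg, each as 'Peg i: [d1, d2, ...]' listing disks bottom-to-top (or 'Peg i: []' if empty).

After move 1 (2->1):
Peg 0: [2]
Peg 1: [1]
Peg 2: [4]
Peg 3: [3]

After move 2 (1->0):
Peg 0: [2, 1]
Peg 1: []
Peg 2: [4]
Peg 3: [3]

After move 3 (3->2):
Peg 0: [2, 1]
Peg 1: []
Peg 2: [4, 3]
Peg 3: []

Answer: Peg 0: [2, 1]
Peg 1: []
Peg 2: [4, 3]
Peg 3: []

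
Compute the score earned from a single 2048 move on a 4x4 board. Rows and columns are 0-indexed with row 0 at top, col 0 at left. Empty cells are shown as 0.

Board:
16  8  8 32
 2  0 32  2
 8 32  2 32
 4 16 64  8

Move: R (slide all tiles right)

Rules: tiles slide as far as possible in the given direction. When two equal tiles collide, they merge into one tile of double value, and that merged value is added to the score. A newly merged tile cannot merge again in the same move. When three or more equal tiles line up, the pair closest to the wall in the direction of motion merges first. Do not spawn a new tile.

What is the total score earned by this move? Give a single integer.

Answer: 16

Derivation:
Slide right:
row 0: [16, 8, 8, 32] -> [0, 16, 16, 32]  score +16 (running 16)
row 1: [2, 0, 32, 2] -> [0, 2, 32, 2]  score +0 (running 16)
row 2: [8, 32, 2, 32] -> [8, 32, 2, 32]  score +0 (running 16)
row 3: [4, 16, 64, 8] -> [4, 16, 64, 8]  score +0 (running 16)
Board after move:
 0 16 16 32
 0  2 32  2
 8 32  2 32
 4 16 64  8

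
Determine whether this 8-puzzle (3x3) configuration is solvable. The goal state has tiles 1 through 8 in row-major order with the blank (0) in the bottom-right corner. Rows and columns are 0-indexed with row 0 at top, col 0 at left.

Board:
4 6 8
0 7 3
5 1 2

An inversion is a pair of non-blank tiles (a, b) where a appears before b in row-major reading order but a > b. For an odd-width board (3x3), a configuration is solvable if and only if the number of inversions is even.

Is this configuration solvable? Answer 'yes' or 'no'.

Answer: yes

Derivation:
Inversions (pairs i<j in row-major order where tile[i] > tile[j] > 0): 20
20 is even, so the puzzle is solvable.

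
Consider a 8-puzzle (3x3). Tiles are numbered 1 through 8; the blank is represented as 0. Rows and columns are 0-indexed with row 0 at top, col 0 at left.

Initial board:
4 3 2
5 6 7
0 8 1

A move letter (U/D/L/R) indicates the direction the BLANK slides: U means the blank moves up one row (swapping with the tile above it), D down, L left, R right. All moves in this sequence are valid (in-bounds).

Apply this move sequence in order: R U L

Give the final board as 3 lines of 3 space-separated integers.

After move 1 (R):
4 3 2
5 6 7
8 0 1

After move 2 (U):
4 3 2
5 0 7
8 6 1

After move 3 (L):
4 3 2
0 5 7
8 6 1

Answer: 4 3 2
0 5 7
8 6 1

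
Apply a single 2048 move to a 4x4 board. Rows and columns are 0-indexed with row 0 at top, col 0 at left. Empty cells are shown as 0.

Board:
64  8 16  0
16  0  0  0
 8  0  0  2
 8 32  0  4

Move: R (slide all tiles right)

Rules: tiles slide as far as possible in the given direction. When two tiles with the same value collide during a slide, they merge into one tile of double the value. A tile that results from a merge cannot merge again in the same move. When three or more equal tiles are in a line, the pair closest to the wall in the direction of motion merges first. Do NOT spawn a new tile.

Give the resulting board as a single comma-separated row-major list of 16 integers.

Answer: 0, 64, 8, 16, 0, 0, 0, 16, 0, 0, 8, 2, 0, 8, 32, 4

Derivation:
Slide right:
row 0: [64, 8, 16, 0] -> [0, 64, 8, 16]
row 1: [16, 0, 0, 0] -> [0, 0, 0, 16]
row 2: [8, 0, 0, 2] -> [0, 0, 8, 2]
row 3: [8, 32, 0, 4] -> [0, 8, 32, 4]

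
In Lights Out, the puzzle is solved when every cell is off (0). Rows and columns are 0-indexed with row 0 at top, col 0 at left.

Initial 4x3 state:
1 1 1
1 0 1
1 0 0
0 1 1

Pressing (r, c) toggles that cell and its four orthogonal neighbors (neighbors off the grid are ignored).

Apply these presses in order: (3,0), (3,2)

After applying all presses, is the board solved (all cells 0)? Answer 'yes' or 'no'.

After press 1 at (3,0):
1 1 1
1 0 1
0 0 0
1 0 1

After press 2 at (3,2):
1 1 1
1 0 1
0 0 1
1 1 0

Lights still on: 8

Answer: no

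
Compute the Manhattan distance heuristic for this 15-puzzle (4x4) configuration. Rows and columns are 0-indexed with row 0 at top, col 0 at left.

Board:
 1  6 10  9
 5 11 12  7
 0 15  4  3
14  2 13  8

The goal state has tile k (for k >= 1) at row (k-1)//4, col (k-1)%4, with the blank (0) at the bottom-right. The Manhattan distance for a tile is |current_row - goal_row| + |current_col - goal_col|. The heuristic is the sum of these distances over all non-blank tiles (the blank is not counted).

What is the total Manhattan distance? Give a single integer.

Answer: 30

Derivation:
Tile 1: at (0,0), goal (0,0), distance |0-0|+|0-0| = 0
Tile 6: at (0,1), goal (1,1), distance |0-1|+|1-1| = 1
Tile 10: at (0,2), goal (2,1), distance |0-2|+|2-1| = 3
Tile 9: at (0,3), goal (2,0), distance |0-2|+|3-0| = 5
Tile 5: at (1,0), goal (1,0), distance |1-1|+|0-0| = 0
Tile 11: at (1,1), goal (2,2), distance |1-2|+|1-2| = 2
Tile 12: at (1,2), goal (2,3), distance |1-2|+|2-3| = 2
Tile 7: at (1,3), goal (1,2), distance |1-1|+|3-2| = 1
Tile 15: at (2,1), goal (3,2), distance |2-3|+|1-2| = 2
Tile 4: at (2,2), goal (0,3), distance |2-0|+|2-3| = 3
Tile 3: at (2,3), goal (0,2), distance |2-0|+|3-2| = 3
Tile 14: at (3,0), goal (3,1), distance |3-3|+|0-1| = 1
Tile 2: at (3,1), goal (0,1), distance |3-0|+|1-1| = 3
Tile 13: at (3,2), goal (3,0), distance |3-3|+|2-0| = 2
Tile 8: at (3,3), goal (1,3), distance |3-1|+|3-3| = 2
Sum: 0 + 1 + 3 + 5 + 0 + 2 + 2 + 1 + 2 + 3 + 3 + 1 + 3 + 2 + 2 = 30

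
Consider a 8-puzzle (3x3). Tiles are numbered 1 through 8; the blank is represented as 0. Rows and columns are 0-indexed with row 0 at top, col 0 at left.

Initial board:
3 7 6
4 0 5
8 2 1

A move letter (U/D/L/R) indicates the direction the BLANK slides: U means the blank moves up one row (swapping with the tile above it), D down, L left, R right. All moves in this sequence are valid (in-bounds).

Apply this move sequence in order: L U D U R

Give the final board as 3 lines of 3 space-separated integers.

Answer: 7 0 6
3 4 5
8 2 1

Derivation:
After move 1 (L):
3 7 6
0 4 5
8 2 1

After move 2 (U):
0 7 6
3 4 5
8 2 1

After move 3 (D):
3 7 6
0 4 5
8 2 1

After move 4 (U):
0 7 6
3 4 5
8 2 1

After move 5 (R):
7 0 6
3 4 5
8 2 1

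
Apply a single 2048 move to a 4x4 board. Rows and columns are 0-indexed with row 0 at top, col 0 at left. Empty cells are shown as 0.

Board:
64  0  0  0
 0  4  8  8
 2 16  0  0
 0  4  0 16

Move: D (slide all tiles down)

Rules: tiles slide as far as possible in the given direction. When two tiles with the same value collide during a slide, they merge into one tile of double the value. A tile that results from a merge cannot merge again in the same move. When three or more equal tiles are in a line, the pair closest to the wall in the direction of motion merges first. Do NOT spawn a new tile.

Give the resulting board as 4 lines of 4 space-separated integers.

Slide down:
col 0: [64, 0, 2, 0] -> [0, 0, 64, 2]
col 1: [0, 4, 16, 4] -> [0, 4, 16, 4]
col 2: [0, 8, 0, 0] -> [0, 0, 0, 8]
col 3: [0, 8, 0, 16] -> [0, 0, 8, 16]

Answer:  0  0  0  0
 0  4  0  0
64 16  0  8
 2  4  8 16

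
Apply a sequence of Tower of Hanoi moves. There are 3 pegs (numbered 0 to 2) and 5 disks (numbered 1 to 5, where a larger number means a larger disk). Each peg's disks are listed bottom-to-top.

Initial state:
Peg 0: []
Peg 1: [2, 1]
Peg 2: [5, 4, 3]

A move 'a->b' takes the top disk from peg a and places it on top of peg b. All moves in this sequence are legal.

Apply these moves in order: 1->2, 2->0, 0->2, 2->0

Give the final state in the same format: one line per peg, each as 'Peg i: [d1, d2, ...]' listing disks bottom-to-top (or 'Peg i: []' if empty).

Answer: Peg 0: [1]
Peg 1: [2]
Peg 2: [5, 4, 3]

Derivation:
After move 1 (1->2):
Peg 0: []
Peg 1: [2]
Peg 2: [5, 4, 3, 1]

After move 2 (2->0):
Peg 0: [1]
Peg 1: [2]
Peg 2: [5, 4, 3]

After move 3 (0->2):
Peg 0: []
Peg 1: [2]
Peg 2: [5, 4, 3, 1]

After move 4 (2->0):
Peg 0: [1]
Peg 1: [2]
Peg 2: [5, 4, 3]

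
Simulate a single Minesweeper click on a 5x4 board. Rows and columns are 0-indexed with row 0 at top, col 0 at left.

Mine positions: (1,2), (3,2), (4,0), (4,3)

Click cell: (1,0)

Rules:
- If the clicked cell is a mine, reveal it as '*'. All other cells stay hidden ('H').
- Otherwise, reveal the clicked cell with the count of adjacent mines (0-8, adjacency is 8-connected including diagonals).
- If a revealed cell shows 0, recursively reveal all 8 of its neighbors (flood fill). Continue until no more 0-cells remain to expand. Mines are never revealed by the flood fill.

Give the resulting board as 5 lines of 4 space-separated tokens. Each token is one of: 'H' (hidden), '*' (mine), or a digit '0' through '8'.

0 1 H H
0 1 H H
0 2 H H
1 2 H H
H H H H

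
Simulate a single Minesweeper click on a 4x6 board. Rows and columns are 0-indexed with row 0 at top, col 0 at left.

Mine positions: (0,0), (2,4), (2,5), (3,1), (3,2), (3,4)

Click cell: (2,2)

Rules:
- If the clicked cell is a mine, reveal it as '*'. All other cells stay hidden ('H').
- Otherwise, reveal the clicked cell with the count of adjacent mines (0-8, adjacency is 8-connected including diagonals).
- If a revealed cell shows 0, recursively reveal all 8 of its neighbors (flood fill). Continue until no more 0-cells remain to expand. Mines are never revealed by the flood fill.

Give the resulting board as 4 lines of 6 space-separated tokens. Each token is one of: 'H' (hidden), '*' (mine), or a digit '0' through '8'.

H H H H H H
H H H H H H
H H 2 H H H
H H H H H H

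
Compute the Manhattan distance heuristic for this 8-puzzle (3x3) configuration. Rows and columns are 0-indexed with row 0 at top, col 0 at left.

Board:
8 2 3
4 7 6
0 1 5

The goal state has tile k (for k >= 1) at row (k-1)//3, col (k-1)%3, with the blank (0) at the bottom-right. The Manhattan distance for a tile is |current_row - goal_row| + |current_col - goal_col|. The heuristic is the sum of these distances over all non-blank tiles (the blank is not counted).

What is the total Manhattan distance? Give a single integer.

Answer: 10

Derivation:
Tile 8: (0,0)->(2,1) = 3
Tile 2: (0,1)->(0,1) = 0
Tile 3: (0,2)->(0,2) = 0
Tile 4: (1,0)->(1,0) = 0
Tile 7: (1,1)->(2,0) = 2
Tile 6: (1,2)->(1,2) = 0
Tile 1: (2,1)->(0,0) = 3
Tile 5: (2,2)->(1,1) = 2
Sum: 3 + 0 + 0 + 0 + 2 + 0 + 3 + 2 = 10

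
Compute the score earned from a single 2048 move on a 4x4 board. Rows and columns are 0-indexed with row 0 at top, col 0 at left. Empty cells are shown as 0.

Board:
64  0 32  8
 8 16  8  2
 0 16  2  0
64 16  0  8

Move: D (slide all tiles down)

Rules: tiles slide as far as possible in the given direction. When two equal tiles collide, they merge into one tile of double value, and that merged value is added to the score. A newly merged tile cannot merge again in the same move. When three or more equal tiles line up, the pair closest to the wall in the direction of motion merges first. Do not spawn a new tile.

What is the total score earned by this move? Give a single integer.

Slide down:
col 0: [64, 8, 0, 64] -> [0, 64, 8, 64]  score +0 (running 0)
col 1: [0, 16, 16, 16] -> [0, 0, 16, 32]  score +32 (running 32)
col 2: [32, 8, 2, 0] -> [0, 32, 8, 2]  score +0 (running 32)
col 3: [8, 2, 0, 8] -> [0, 8, 2, 8]  score +0 (running 32)
Board after move:
 0  0  0  0
64  0 32  8
 8 16  8  2
64 32  2  8

Answer: 32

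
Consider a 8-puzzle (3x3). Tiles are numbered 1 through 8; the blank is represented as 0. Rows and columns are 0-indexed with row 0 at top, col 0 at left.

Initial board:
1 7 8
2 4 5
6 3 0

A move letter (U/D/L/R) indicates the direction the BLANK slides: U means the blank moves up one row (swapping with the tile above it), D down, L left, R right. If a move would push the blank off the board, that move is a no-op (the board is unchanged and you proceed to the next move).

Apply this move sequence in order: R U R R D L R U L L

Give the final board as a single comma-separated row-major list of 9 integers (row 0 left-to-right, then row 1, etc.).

After move 1 (R):
1 7 8
2 4 5
6 3 0

After move 2 (U):
1 7 8
2 4 0
6 3 5

After move 3 (R):
1 7 8
2 4 0
6 3 5

After move 4 (R):
1 7 8
2 4 0
6 3 5

After move 5 (D):
1 7 8
2 4 5
6 3 0

After move 6 (L):
1 7 8
2 4 5
6 0 3

After move 7 (R):
1 7 8
2 4 5
6 3 0

After move 8 (U):
1 7 8
2 4 0
6 3 5

After move 9 (L):
1 7 8
2 0 4
6 3 5

After move 10 (L):
1 7 8
0 2 4
6 3 5

Answer: 1, 7, 8, 0, 2, 4, 6, 3, 5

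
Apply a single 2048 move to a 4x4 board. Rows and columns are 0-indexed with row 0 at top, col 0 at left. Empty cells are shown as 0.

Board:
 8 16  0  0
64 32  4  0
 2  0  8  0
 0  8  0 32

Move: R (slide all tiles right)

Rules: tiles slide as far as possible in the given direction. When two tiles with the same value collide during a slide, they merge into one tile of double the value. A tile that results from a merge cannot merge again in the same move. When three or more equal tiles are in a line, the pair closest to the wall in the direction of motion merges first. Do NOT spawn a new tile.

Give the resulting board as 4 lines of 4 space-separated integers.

Answer:  0  0  8 16
 0 64 32  4
 0  0  2  8
 0  0  8 32

Derivation:
Slide right:
row 0: [8, 16, 0, 0] -> [0, 0, 8, 16]
row 1: [64, 32, 4, 0] -> [0, 64, 32, 4]
row 2: [2, 0, 8, 0] -> [0, 0, 2, 8]
row 3: [0, 8, 0, 32] -> [0, 0, 8, 32]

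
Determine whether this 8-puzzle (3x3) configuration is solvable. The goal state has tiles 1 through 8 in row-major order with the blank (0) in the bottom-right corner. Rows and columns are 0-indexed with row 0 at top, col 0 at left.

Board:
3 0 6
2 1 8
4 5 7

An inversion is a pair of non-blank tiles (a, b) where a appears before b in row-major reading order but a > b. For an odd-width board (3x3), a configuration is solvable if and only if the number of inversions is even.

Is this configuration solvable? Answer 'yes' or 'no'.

Inversions (pairs i<j in row-major order where tile[i] > tile[j] > 0): 10
10 is even, so the puzzle is solvable.

Answer: yes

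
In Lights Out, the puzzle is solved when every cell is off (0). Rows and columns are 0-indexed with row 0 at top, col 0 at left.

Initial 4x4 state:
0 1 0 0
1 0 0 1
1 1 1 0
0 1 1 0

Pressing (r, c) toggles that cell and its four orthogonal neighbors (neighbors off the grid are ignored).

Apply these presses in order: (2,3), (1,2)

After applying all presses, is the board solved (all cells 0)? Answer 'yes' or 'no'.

After press 1 at (2,3):
0 1 0 0
1 0 0 0
1 1 0 1
0 1 1 1

After press 2 at (1,2):
0 1 1 0
1 1 1 1
1 1 1 1
0 1 1 1

Lights still on: 13

Answer: no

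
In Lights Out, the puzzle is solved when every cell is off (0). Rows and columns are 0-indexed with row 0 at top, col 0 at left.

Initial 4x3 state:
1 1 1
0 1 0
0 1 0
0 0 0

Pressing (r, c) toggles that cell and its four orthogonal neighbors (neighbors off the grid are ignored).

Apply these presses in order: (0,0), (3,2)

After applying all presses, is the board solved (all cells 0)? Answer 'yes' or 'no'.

After press 1 at (0,0):
0 0 1
1 1 0
0 1 0
0 0 0

After press 2 at (3,2):
0 0 1
1 1 0
0 1 1
0 1 1

Lights still on: 7

Answer: no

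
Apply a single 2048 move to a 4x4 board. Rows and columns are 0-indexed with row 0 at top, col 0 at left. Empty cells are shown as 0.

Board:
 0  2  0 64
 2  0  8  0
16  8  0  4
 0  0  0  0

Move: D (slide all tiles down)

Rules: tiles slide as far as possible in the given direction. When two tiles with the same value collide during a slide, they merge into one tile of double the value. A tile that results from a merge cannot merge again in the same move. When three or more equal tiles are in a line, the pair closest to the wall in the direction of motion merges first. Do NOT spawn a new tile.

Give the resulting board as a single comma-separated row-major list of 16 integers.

Slide down:
col 0: [0, 2, 16, 0] -> [0, 0, 2, 16]
col 1: [2, 0, 8, 0] -> [0, 0, 2, 8]
col 2: [0, 8, 0, 0] -> [0, 0, 0, 8]
col 3: [64, 0, 4, 0] -> [0, 0, 64, 4]

Answer: 0, 0, 0, 0, 0, 0, 0, 0, 2, 2, 0, 64, 16, 8, 8, 4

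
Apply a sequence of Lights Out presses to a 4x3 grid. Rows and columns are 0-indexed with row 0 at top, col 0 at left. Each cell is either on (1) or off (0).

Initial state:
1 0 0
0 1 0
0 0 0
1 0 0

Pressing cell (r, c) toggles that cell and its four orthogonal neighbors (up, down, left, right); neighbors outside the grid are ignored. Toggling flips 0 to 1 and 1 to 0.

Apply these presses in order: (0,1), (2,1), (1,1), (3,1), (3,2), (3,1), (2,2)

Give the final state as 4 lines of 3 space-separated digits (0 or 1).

After press 1 at (0,1):
0 1 1
0 0 0
0 0 0
1 0 0

After press 2 at (2,1):
0 1 1
0 1 0
1 1 1
1 1 0

After press 3 at (1,1):
0 0 1
1 0 1
1 0 1
1 1 0

After press 4 at (3,1):
0 0 1
1 0 1
1 1 1
0 0 1

After press 5 at (3,2):
0 0 1
1 0 1
1 1 0
0 1 0

After press 6 at (3,1):
0 0 1
1 0 1
1 0 0
1 0 1

After press 7 at (2,2):
0 0 1
1 0 0
1 1 1
1 0 0

Answer: 0 0 1
1 0 0
1 1 1
1 0 0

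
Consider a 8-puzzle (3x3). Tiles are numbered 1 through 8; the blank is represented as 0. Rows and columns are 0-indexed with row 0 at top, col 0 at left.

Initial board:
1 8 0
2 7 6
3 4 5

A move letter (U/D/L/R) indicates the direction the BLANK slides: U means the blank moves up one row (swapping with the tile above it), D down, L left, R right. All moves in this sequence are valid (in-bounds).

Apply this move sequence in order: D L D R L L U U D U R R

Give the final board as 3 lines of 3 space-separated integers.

Answer: 8 6 0
1 4 7
2 3 5

Derivation:
After move 1 (D):
1 8 6
2 7 0
3 4 5

After move 2 (L):
1 8 6
2 0 7
3 4 5

After move 3 (D):
1 8 6
2 4 7
3 0 5

After move 4 (R):
1 8 6
2 4 7
3 5 0

After move 5 (L):
1 8 6
2 4 7
3 0 5

After move 6 (L):
1 8 6
2 4 7
0 3 5

After move 7 (U):
1 8 6
0 4 7
2 3 5

After move 8 (U):
0 8 6
1 4 7
2 3 5

After move 9 (D):
1 8 6
0 4 7
2 3 5

After move 10 (U):
0 8 6
1 4 7
2 3 5

After move 11 (R):
8 0 6
1 4 7
2 3 5

After move 12 (R):
8 6 0
1 4 7
2 3 5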